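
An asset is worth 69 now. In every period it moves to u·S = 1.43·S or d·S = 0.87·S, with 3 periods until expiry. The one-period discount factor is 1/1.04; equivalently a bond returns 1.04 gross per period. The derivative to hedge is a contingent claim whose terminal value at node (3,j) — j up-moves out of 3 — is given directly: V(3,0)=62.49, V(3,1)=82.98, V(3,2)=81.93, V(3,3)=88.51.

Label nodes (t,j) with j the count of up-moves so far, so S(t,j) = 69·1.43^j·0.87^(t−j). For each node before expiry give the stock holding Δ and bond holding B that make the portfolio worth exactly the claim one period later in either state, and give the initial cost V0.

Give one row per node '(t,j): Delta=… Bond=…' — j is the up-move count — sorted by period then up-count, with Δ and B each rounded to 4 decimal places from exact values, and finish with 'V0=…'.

Under the risk-neutral measure, an up-move has probability p* = (R−d)/(u−d) = 0.3036 and values discount at R = 1.04.
Terminal values V(3,·): V(3,0)=62.4900, V(3,1)=82.9800, V(3,2)=81.9300, V(3,3)=88.5100
(2,0): S=52.2261. Δ = (V_up−V_dn)/(S_up−S_dn) = (82.9800−62.4900)/(74.6833−45.4367) = 0.7006. V = [p*·82.9800 + (1−p*)·62.4900]/1.04 = 66.0675. B = V − Δ·S = 29.4782.
(2,1): S=85.8429. Δ = (V_up−V_dn)/(S_up−S_dn) = (81.9300−82.9800)/(122.7553−74.6833) = -0.0218. V = [p*·81.9300 + (1−p*)·82.9800]/1.04 = 79.4820. B = V − Δ·S = 81.3570.
(2,2): S=141.0981. Δ = (V_up−V_dn)/(S_up−S_dn) = (88.5100−81.9300)/(201.7703−122.7553) = 0.0833. V = [p*·88.5100 + (1−p*)·81.9300]/1.04 = 80.6995. B = V − Δ·S = 68.9495.
(1,0): S=60.0300. Δ = (V_up−V_dn)/(S_up−S_dn) = (79.4820−66.0675)/(85.8429−52.2261) = 0.3990. V = [p*·79.4820 + (1−p*)·66.0675]/1.04 = 67.4421. B = V − Δ·S = 43.4876.
(1,1): S=98.6700. Δ = (V_up−V_dn)/(S_up−S_dn) = (80.6995−79.4820)/(141.0981−85.8429) = 0.0220. V = [p*·80.6995 + (1−p*)·79.4820]/1.04 = 76.7804. B = V − Δ·S = 74.6062.
(0,0): S=69.0000. Δ = (V_up−V_dn)/(S_up−S_dn) = (76.7804−67.4421)/(98.6700−60.0300) = 0.2417. V = [p*·76.7804 + (1−p*)·67.4421]/1.04 = 67.5739. B = V − Δ·S = 50.8984.
Check: Δ(0,0)·S0 + B(0,0) = 67.5739 = V0.

(0,0): Delta=0.2417 Bond=50.8984
(1,0): Delta=0.3990 Bond=43.4876
(1,1): Delta=0.0220 Bond=74.6062
(2,0): Delta=0.7006 Bond=29.4782
(2,1): Delta=-0.0218 Bond=81.3570
(2,2): Delta=0.0833 Bond=68.9495
V0=67.5739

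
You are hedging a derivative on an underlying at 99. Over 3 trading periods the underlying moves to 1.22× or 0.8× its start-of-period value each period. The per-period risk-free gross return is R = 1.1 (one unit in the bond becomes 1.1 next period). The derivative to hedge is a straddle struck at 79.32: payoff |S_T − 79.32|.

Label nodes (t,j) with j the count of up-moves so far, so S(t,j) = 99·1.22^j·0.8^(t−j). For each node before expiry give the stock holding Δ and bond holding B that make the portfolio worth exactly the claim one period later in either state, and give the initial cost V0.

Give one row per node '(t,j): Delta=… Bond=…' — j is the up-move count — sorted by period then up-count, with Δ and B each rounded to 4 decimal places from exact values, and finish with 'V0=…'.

(0,0): Delta=0.8809 Bond=-46.2645
(1,0): Delta=0.5055 Bond=-21.1642
(1,1): Delta=0.9793 Bond=-62.7816
(2,0): Delta=-1.0000 Bond=72.1091
(2,1): Delta=0.9004 Bond=-61.4365
(2,2): Delta=1.0000 Bond=-72.1091
V0=40.9403

The replicating-portfolio and risk-neutral prices coincide; use p* = (1.1−0.8)/(1.22−0.8) = 0.7143 for the latter.
Terminal values V(3,·): V(3,0)=28.6320, V(3,1)=2.0208, V(3,2)=38.5613, V(3,3)=100.4490
(2,0): S=63.3600. Δ = (V_up−V_dn)/(S_up−S_dn) = (2.0208−28.6320)/(77.2992−50.6880) = -1.0000. V = [p*·2.0208 + (1−p*)·28.6320]/1.1 = 8.7491. B = V − Δ·S = 72.1091.
(2,1): S=96.6240. Δ = (V_up−V_dn)/(S_up−S_dn) = (38.5613−2.0208)/(117.8813−77.2992) = 0.9004. V = [p*·38.5613 + (1−p*)·2.0208]/1.1 = 25.5647. B = V − Δ·S = -61.4365.
(2,2): S=147.3516. Δ = (V_up−V_dn)/(S_up−S_dn) = (100.4490−38.5613)/(179.7690−117.8813) = 1.0000. V = [p*·100.4490 + (1−p*)·38.5613]/1.1 = 75.2425. B = V − Δ·S = -72.1091.
(1,0): S=79.2000. Δ = (V_up−V_dn)/(S_up−S_dn) = (25.5647−8.7491)/(96.6240−63.3600) = 0.5055. V = [p*·25.5647 + (1−p*)·8.7491]/1.1 = 18.8729. B = V − Δ·S = -21.1642.
(1,1): S=120.7800. Δ = (V_up−V_dn)/(S_up−S_dn) = (75.2425−25.5647)/(147.3516−96.6240) = 0.9793. V = [p*·75.2425 + (1−p*)·25.5647]/1.1 = 55.4989. B = V − Δ·S = -62.7816.
(0,0): S=99.0000. Δ = (V_up−V_dn)/(S_up−S_dn) = (55.4989−18.8729)/(120.7800−79.2000) = 0.8809. V = [p*·55.4989 + (1−p*)·18.8729]/1.1 = 40.9403. B = V − Δ·S = -46.2645.
The time-0 hedge costs 40.9403, which is the no-arbitrage price.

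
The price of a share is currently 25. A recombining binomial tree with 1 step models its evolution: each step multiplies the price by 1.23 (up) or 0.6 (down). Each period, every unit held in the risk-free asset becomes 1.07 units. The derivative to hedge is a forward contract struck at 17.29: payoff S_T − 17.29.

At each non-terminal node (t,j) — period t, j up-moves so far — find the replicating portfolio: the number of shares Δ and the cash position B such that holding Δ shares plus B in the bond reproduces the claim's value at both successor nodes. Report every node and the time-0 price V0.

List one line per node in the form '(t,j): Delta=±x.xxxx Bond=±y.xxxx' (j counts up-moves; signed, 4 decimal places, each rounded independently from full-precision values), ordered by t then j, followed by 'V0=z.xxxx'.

The replicating-portfolio and risk-neutral prices coincide; use p* = (1.07−0.6)/(1.23−0.6) = 0.7460 for the latter.
Terminal values V(1,·): V(1,0)=-2.2900, V(1,1)=13.4600
  t=0,j=0: stock 25.0000 → up 30.7500 (V=13.4600), down 15.0000 (V=-2.2900). Price 8.8411; hedge Δ=1.0000, bond B=-16.1589.
Each (Δ,B) replicates both successor values, so the strategy is self-financing and V0 is arbitrage-free.

(0,0): Delta=1.0000 Bond=-16.1589
V0=8.8411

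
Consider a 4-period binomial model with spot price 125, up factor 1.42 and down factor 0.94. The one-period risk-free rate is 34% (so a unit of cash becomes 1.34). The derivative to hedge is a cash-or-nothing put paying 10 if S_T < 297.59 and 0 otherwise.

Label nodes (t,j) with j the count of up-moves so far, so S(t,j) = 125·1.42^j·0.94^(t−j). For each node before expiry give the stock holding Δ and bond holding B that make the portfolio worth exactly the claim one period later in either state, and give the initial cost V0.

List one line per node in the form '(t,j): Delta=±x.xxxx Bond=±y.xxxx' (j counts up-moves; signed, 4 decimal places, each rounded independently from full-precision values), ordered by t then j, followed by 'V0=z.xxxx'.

(0,0): Delta=-0.0241 Bond=3.4157
(1,0): Delta=-0.0686 Bond=9.8082
(1,1): Delta=-0.0182 Bond=3.5308
(2,0): Delta=0.0000 Bond=5.5692
(2,1): Delta=-0.0777 Bond=14.6577
(2,2): Delta=-0.0103 Bond=2.7459
(3,0): Delta=0.0000 Bond=7.4627
(3,1): Delta=0.0000 Bond=7.4627
(3,2): Delta=-0.0879 Bond=22.0771
(3,3): Delta=0.0000 Bond=0.0000
V0=0.4092

No-arbitrage ⇒ martingale measure with p* = (R−d)/(u−d) = 0.8333.
Terminal payoffs: V(4,0)=10.0000, V(4,1)=10.0000, V(4,2)=10.0000, V(4,3)=0.0000, V(4,4)=0.0000
  t=3,j=0: stock 103.8230 → up 147.4287 (V=10.0000), down 97.5936 (V=10.0000). Price 7.4627; hedge Δ=0.0000, bond B=7.4627.
  t=3,j=1: stock 156.8390 → up 222.7114 (V=10.0000), down 147.4287 (V=10.0000). Price 7.4627; hedge Δ=0.0000, bond B=7.4627.
  t=3,j=2: stock 236.9270 → up 336.4363 (V=0.0000), down 222.7114 (V=10.0000). Price 1.2438; hedge Δ=-0.0879, bond B=22.0771.
  t=3,j=3: stock 357.9110 → up 508.2336 (V=0.0000), down 336.4363 (V=0.0000). Price 0.0000; hedge Δ=0.0000, bond B=0.0000.
  t=2,j=0: stock 110.4500 → up 156.8390 (V=7.4627), down 103.8230 (V=7.4627). Price 5.5692; hedge Δ=0.0000, bond B=5.5692.
  t=2,j=1: stock 166.8500 → up 236.9270 (V=1.2438), down 156.8390 (V=7.4627). Price 1.7017; hedge Δ=-0.0777, bond B=14.6577.
  t=2,j=2: stock 252.0500 → up 357.9110 (V=0.0000), down 236.9270 (V=1.2438). Price 0.1547; hedge Δ=-0.0103, bond B=2.7459.
  t=1,j=0: stock 117.5000 → up 166.8500 (V=1.7017), down 110.4500 (V=5.5692). Price 1.7509; hedge Δ=-0.0686, bond B=9.8082.
  t=1,j=1: stock 177.5000 → up 252.0500 (V=0.1547), down 166.8500 (V=1.7017). Price 0.3079; hedge Δ=-0.0182, bond B=3.5308.
  t=0,j=0: stock 125.0000 → up 177.5000 (V=0.3079), down 117.5000 (V=1.7509). Price 0.4092; hedge Δ=-0.0241, bond B=3.4157.
Self-financing check: at every node Δ·S+B equals the discounted successor values.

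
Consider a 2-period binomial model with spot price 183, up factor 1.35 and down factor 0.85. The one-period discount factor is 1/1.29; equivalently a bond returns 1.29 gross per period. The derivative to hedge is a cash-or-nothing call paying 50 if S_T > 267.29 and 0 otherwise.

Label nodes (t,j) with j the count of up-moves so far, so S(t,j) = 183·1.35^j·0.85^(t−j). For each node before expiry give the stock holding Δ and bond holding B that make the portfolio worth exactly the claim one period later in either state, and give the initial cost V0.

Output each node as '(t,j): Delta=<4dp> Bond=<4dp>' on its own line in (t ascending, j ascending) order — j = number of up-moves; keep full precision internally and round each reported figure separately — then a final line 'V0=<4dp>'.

(0,0): Delta=0.3728 Bond=-44.9492
(1,0): Delta=0.0000 Bond=0.0000
(1,1): Delta=0.4048 Bond=-65.8915
V0=23.2678

Under the risk-neutral measure, an up-move has probability p* = (R−d)/(u−d) = 0.8800 and values discount at R = 1.29.
Payoff layer (t=2): V(2,0)=0.0000, V(2,1)=0.0000, V(2,2)=50.0000
  t=1,j=0: stock 155.5500 → up 209.9925 (V=0.0000), down 132.2175 (V=0.0000). Price 0.0000; hedge Δ=0.0000, bond B=0.0000.
  t=1,j=1: stock 247.0500 → up 333.5175 (V=50.0000), down 209.9925 (V=0.0000). Price 34.1085; hedge Δ=0.4048, bond B=-65.8915.
  t=0,j=0: stock 183.0000 → up 247.0500 (V=34.1085), down 155.5500 (V=0.0000). Price 23.2678; hedge Δ=0.3728, bond B=-44.9492.
Self-financing check: at every node Δ·S+B equals the discounted successor values.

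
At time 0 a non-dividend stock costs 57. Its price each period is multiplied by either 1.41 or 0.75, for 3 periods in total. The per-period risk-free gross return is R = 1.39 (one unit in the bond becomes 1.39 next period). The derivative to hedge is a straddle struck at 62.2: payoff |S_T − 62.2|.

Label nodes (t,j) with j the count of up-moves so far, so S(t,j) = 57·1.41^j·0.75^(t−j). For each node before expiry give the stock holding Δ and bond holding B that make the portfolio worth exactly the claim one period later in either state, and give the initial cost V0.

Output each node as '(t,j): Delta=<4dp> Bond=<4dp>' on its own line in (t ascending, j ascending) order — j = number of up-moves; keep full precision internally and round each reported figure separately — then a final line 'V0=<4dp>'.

Risk-neutral probability p* = (R−d)/(u−d) = (1.39−0.75)/(1.41−0.75) = 0.9697.
At expiry t=3: V(3,0)=38.1531, V(3,1)=16.9919, V(3,2)=22.7913, V(3,3)=97.5836
(2,0): S=32.0625. Δ = (V_up−V_dn)/(S_up−S_dn) = (16.9919−38.1531)/(45.2081−24.0469) = -1.0000. V = [p*·16.9919 + (1−p*)·38.1531]/1.39 = 12.6857. B = V − Δ·S = 44.7482.
(2,1): S=60.2775. Δ = (V_up−V_dn)/(S_up−S_dn) = (22.7913−16.9919)/(84.9913−45.2081) = 0.1458. V = [p*·22.7913 + (1−p*)·16.9919]/1.39 = 16.2702. B = V − Δ·S = 7.4832.
(2,2): S=113.3217. Δ = (V_up−V_dn)/(S_up−S_dn) = (97.5836−22.7913)/(159.7836−84.9913) = 1.0000. V = [p*·97.5836 + (1−p*)·22.7913]/1.39 = 68.5735. B = V − Δ·S = -44.7482.
(1,0): S=42.7500. Δ = (V_up−V_dn)/(S_up−S_dn) = (16.2702−12.6857)/(60.2775−32.0625) = 0.1270. V = [p*·16.2702 + (1−p*)·12.6857]/1.39 = 11.6270. B = V − Δ·S = 6.1960.
(1,1): S=80.3700. Δ = (V_up−V_dn)/(S_up−S_dn) = (68.5735−16.2702)/(113.3217−60.2775) = 0.9860. V = [p*·68.5735 + (1−p*)·16.2702]/1.39 = 48.1932. B = V − Δ·S = -31.0543.
(0,0): S=57.0000. Δ = (V_up−V_dn)/(S_up−S_dn) = (48.1932−11.6270)/(80.3700−42.7500) = 0.9720. V = [p*·48.1932 + (1−p*)·11.6270]/1.39 = 33.8742. B = V − Δ·S = -21.5291.
Each (Δ,B) replicates both successor values, so the strategy is self-financing and V0 is arbitrage-free.

(0,0): Delta=0.9720 Bond=-21.5291
(1,0): Delta=0.1270 Bond=6.1960
(1,1): Delta=0.9860 Bond=-31.0543
(2,0): Delta=-1.0000 Bond=44.7482
(2,1): Delta=0.1458 Bond=7.4832
(2,2): Delta=1.0000 Bond=-44.7482
V0=33.8742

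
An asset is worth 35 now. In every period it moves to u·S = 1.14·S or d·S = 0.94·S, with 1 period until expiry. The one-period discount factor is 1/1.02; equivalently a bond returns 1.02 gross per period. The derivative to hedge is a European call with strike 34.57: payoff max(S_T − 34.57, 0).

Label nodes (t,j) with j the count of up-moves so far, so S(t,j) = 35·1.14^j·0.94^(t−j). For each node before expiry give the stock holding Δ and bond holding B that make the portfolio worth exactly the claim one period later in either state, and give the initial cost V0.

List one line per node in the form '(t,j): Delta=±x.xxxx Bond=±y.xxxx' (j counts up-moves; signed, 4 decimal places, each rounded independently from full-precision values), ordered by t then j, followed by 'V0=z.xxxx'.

(0,0): Delta=0.7614 Bond=-24.5598
V0=2.0902

Risk-neutral probability p* = (R−d)/(u−d) = (1.02−0.94)/(1.14−0.94) = 0.4000.
At expiry t=1: V(1,0)=0.0000, V(1,1)=5.3300
Node (0,0) S=35.0000: V=(p*·5.3300+(1−p*)·0.0000)/1.02=2.0902; Δ=(5.3300−0.0000)/(39.9000−32.9000)=0.7614; B=V−Δ·S=-24.5598
Root portfolio cost Δ·35+B reproduces V0=2.0902.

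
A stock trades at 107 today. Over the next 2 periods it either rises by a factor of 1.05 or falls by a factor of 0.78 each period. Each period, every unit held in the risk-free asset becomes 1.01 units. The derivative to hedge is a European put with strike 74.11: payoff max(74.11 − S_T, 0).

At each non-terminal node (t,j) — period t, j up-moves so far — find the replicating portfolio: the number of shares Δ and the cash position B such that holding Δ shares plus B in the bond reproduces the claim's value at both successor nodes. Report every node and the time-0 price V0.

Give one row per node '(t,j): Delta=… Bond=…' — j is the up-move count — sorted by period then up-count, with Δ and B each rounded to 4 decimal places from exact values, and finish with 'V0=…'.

(0,0): Delta=-0.0458 Bond=5.0893
(1,0): Delta=-0.3999 Bond=34.6966
(1,1): Delta=0.0000 Bond=0.0000
V0=0.1939

Risk-neutral probability p* = (R−d)/(u−d) = (1.01−0.78)/(1.05−0.78) = 0.8519.
Terminal payoffs: V(2,0)=9.0112, V(2,1)=0.0000, V(2,2)=0.0000
Node (1,0) S=83.4600: V=(p*·0.0000+(1−p*)·9.0112)/1.01=1.3218; Δ=(0.0000−9.0112)/(87.6330−65.0988)=-0.3999; B=V−Δ·S=34.6966
Node (1,1) S=112.3500: V=(p*·0.0000+(1−p*)·0.0000)/1.01=0.0000; Δ=(0.0000−0.0000)/(117.9675−87.6330)=0.0000; B=V−Δ·S=0.0000
Node (0,0) S=107.0000: V=(p*·0.0000+(1−p*)·1.3218)/1.01=0.1939; Δ=(0.0000−1.3218)/(112.3500−83.4600)=-0.0458; B=V−Δ·S=5.0893
The time-0 hedge costs 0.1939, which is the no-arbitrage price.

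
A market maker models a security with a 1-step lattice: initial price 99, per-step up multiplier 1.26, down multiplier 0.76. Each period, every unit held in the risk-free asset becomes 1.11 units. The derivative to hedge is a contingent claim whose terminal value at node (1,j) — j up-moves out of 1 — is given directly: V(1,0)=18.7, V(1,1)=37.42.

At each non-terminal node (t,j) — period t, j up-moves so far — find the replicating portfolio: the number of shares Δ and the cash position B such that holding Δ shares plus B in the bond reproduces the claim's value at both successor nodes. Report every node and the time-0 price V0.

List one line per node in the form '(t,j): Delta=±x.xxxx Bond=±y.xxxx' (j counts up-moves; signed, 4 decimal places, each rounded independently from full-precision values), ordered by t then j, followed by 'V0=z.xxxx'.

Under the risk-neutral measure, an up-move has probability p* = (R−d)/(u−d) = 0.7000 and values discount at R = 1.11.
Payoff layer (t=1): V(1,0)=18.7000, V(1,1)=37.4200
  t=0,j=0: stock 99.0000 → up 124.7400 (V=37.4200), down 75.2400 (V=18.7000). Price 28.6523; hedge Δ=0.3782, bond B=-8.7877.
Check: Δ(0,0)·S0 + B(0,0) = 28.6523 = V0.

(0,0): Delta=0.3782 Bond=-8.7877
V0=28.6523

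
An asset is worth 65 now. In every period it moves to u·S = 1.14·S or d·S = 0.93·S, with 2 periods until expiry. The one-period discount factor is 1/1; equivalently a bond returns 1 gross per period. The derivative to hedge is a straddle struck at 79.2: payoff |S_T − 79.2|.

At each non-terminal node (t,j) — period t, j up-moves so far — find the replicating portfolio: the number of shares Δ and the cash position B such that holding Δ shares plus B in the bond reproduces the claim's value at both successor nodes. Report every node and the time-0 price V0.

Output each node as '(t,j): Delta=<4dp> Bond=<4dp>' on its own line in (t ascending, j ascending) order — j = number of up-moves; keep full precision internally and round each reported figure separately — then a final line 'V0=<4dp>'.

(0,0): Delta=-0.7424 Bond=63.6291
(1,0): Delta=-1.0000 Bond=79.2000
(1,1): Delta=-0.3222 Bond=32.4874
V0=15.3720

Risk-neutral probability p* = (R−d)/(u−d) = (1−0.93)/(1.14−0.93) = 0.3333.
At expiry t=2: V(2,0)=22.9815, V(2,1)=10.2870, V(2,2)=5.2740
  t=1,j=0: stock 60.4500 → up 68.9130 (V=10.2870), down 56.2185 (V=22.9815). Price 18.7500; hedge Δ=-1.0000, bond B=79.2000.
  t=1,j=1: stock 74.1000 → up 84.4740 (V=5.2740), down 68.9130 (V=10.2870). Price 8.6160; hedge Δ=-0.3222, bond B=32.4874.
  t=0,j=0: stock 65.0000 → up 74.1000 (V=8.6160), down 60.4500 (V=18.7500). Price 15.3720; hedge Δ=-0.7424, bond B=63.6291.
Check: Δ(0,0)·S0 + B(0,0) = 15.3720 = V0.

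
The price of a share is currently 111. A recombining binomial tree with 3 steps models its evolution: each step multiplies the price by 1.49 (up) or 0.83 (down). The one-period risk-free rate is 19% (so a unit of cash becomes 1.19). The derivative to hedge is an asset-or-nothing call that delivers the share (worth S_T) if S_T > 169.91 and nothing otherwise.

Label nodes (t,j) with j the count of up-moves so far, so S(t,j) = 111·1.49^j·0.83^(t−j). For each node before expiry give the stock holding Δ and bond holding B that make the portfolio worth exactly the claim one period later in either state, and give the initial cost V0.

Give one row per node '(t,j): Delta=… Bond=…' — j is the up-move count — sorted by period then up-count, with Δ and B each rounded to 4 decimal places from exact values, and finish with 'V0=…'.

(0,0): Delta=1.4441 Bond=-75.6890
(1,0): Delta=1.5418 Bond=-99.0769
(1,1): Delta=1.3987 Bond=-82.5641
(2,0): Delta=0.0000 Bond=0.0000
(2,1): Delta=2.2576 Bond=-216.1528
(2,2): Delta=1.0000 Bond=0.0000
V0=84.6038

Risk-neutral probability p* = (R−d)/(u−d) = (1.19−0.83)/(1.49−0.83) = 0.5455.
At expiry t=3: V(3,0)=0.0000, V(3,1)=0.0000, V(3,2)=204.5378, V(3,3)=367.1823
  t=2,j=0: stock 76.4679 → up 113.9372 (V=0.0000), down 63.4684 (V=0.0000). Price 0.0000; hedge Δ=0.0000, bond B=0.0000.
  t=2,j=1: stock 137.2737 → up 204.5378 (V=204.5378), down 113.9372 (V=0.0000). Price 93.7530; hedge Δ=2.2576, bond B=-216.1528.
  t=2,j=2: stock 246.4311 → up 367.1823 (V=367.1823), down 204.5378 (V=204.5378). Price 246.4311; hedge Δ=1.0000, bond B=0.0000.
  t=1,j=0: stock 92.1300 → up 137.2737 (V=93.7530), down 76.4679 (V=0.0000). Price 42.9731; hedge Δ=1.5418, bond B=-99.0769.
  t=1,j=1: stock 165.3900 → up 246.4311 (V=246.4311), down 137.2737 (V=93.7530). Price 148.7664; hedge Δ=1.3987, bond B=-82.5641.
  t=0,j=0: stock 111.0000 → up 165.3900 (V=148.7664), down 92.1300 (V=42.9731). Price 84.6038; hedge Δ=1.4441, bond B=-75.6890.
Root portfolio cost Δ·111+B reproduces V0=84.6038.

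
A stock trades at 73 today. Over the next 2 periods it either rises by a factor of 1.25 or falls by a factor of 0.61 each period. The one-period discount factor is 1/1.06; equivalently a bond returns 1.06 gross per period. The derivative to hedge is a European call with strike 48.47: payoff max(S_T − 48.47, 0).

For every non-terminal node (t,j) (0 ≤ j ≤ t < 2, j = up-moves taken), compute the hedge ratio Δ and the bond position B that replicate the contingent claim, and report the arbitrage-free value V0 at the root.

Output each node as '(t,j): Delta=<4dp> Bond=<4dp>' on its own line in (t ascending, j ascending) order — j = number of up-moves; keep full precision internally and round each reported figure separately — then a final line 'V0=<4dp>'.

(0,0): Delta=0.8723 Bond=-32.1428
(1,0): Delta=0.2524 Bond=-6.4673
(1,1): Delta=1.0000 Bond=-45.7264
V0=31.5332

Since d<R<u, set p* = (R−d)/(u−d) = 0.7031; price each node as the discounted p*-expectation of its children.
Terminal values V(2,·): V(2,0)=0.0000, V(2,1)=7.1925, V(2,2)=65.5925
(1,0): S=44.5300. Δ = (V_up−V_dn)/(S_up−S_dn) = (7.1925−0.0000)/(55.6625−27.1633) = 0.2524. V = [p*·7.1925 + (1−p*)·0.0000]/1.06 = 4.7710. B = V − Δ·S = -6.4673.
(1,1): S=91.2500. Δ = (V_up−V_dn)/(S_up−S_dn) = (65.5925−7.1925)/(114.0625−55.6625) = 1.0000. V = [p*·65.5925 + (1−p*)·7.1925]/1.06 = 45.5236. B = V − Δ·S = -45.7264.
(0,0): S=73.0000. Δ = (V_up−V_dn)/(S_up−S_dn) = (45.5236−4.7710)/(91.2500−44.5300) = 0.8723. V = [p*·45.5236 + (1−p*)·4.7710]/1.06 = 31.5332. B = V − Δ·S = -32.1428.
Self-financing check: at every node Δ·S+B equals the discounted successor values.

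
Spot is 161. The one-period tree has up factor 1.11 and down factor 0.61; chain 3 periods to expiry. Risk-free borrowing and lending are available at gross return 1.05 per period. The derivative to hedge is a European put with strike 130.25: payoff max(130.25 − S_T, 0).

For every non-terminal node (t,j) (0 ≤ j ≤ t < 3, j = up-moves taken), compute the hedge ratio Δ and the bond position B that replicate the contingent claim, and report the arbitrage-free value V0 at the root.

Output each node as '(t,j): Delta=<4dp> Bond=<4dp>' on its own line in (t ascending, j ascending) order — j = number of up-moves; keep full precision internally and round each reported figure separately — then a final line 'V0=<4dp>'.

The replicating-portfolio and risk-neutral prices coincide; use p* = (1.05−0.61)/(1.11−0.61) = 0.8800 for the latter.
Terminal payoffs: V(3,0)=93.7061, V(3,1)=63.7520, V(3,2)=9.2455, V(3,3)=0.0000
(2,0): S=59.9081. Δ = (V_up−V_dn)/(S_up−S_dn) = (63.7520−93.7061)/(66.4980−36.5439) = -1.0000. V = [p*·63.7520 + (1−p*)·93.7061]/1.05 = 64.1395. B = V − Δ·S = 124.0476.
(2,1): S=109.0131. Δ = (V_up−V_dn)/(S_up−S_dn) = (9.2455−63.7520)/(121.0045−66.4980) = -1.0000. V = [p*·9.2455 + (1−p*)·63.7520]/1.05 = 15.0345. B = V − Δ·S = 124.0476.
(2,2): S=198.3681. Δ = (V_up−V_dn)/(S_up−S_dn) = (0.0000−9.2455)/(220.1886−121.0045) = -0.0932. V = [p*·0.0000 + (1−p*)·9.2455]/1.05 = 1.0566. B = V − Δ·S = 19.5475.
(1,0): S=98.2100. Δ = (V_up−V_dn)/(S_up−S_dn) = (15.0345−64.1395)/(109.0131−59.9081) = -1.0000. V = [p*·15.0345 + (1−p*)·64.1395]/1.05 = 19.9306. B = V − Δ·S = 118.1406.
(1,1): S=178.7100. Δ = (V_up−V_dn)/(S_up−S_dn) = (1.0566−15.0345)/(198.3681−109.0131) = -0.1564. V = [p*·1.0566 + (1−p*)·15.0345]/1.05 = 2.6038. B = V − Δ·S = 30.5596.
(0,0): S=161.0000. Δ = (V_up−V_dn)/(S_up−S_dn) = (2.6038−19.9306)/(178.7100−98.2100) = -0.2152. V = [p*·2.6038 + (1−p*)·19.9306]/1.05 = 4.4600. B = V − Δ·S = 39.1136.
Self-financing check: at every node Δ·S+B equals the discounted successor values.

(0,0): Delta=-0.2152 Bond=39.1136
(1,0): Delta=-1.0000 Bond=118.1406
(1,1): Delta=-0.1564 Bond=30.5596
(2,0): Delta=-1.0000 Bond=124.0476
(2,1): Delta=-1.0000 Bond=124.0476
(2,2): Delta=-0.0932 Bond=19.5475
V0=4.4600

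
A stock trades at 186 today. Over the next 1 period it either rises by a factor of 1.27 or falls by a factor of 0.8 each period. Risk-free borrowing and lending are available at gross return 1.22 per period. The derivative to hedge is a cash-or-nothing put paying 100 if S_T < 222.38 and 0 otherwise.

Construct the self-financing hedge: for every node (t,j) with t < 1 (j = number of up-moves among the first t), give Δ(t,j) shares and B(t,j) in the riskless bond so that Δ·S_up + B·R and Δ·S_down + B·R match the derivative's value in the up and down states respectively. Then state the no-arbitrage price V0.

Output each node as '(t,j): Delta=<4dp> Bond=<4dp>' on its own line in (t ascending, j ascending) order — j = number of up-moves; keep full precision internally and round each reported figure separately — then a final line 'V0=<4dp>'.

(0,0): Delta=-1.1439 Bond=221.4859
V0=8.7199

The replicating-portfolio and risk-neutral prices coincide; use p* = (1.22−0.8)/(1.27−0.8) = 0.8936 for the latter.
Terminal payoffs: V(1,0)=100.0000, V(1,1)=0.0000
(0,0): S=186.0000. Δ = (V_up−V_dn)/(S_up−S_dn) = (0.0000−100.0000)/(236.2200−148.8000) = -1.1439. V = [p*·0.0000 + (1−p*)·100.0000]/1.22 = 8.7199. B = V − Δ·S = 221.4859.
Each (Δ,B) replicates both successor values, so the strategy is self-financing and V0 is arbitrage-free.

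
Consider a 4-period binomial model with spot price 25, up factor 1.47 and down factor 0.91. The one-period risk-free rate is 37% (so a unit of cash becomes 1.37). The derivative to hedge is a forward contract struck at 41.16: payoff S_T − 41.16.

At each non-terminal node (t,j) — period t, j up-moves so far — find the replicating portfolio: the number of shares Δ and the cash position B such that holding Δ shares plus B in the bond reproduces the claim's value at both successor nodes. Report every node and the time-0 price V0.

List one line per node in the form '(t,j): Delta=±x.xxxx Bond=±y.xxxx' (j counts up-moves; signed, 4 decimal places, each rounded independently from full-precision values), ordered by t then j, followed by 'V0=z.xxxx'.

(0,0): Delta=1.0000 Bond=-11.6840
(1,0): Delta=1.0000 Bond=-16.0071
(1,1): Delta=1.0000 Bond=-16.0071
(2,0): Delta=1.0000 Bond=-21.9298
(2,1): Delta=1.0000 Bond=-21.9298
(2,2): Delta=1.0000 Bond=-21.9298
(3,0): Delta=1.0000 Bond=-30.0438
(3,1): Delta=1.0000 Bond=-30.0438
(3,2): Delta=1.0000 Bond=-30.0438
(3,3): Delta=1.0000 Bond=-30.0438
V0=13.3160

Under the risk-neutral measure, an up-move has probability p* = (R−d)/(u−d) = 0.8214 and values discount at R = 1.37.
Terminal values V(4,·): V(4,0)=-24.0163, V(4,1)=-13.4663, V(4,2)=3.5760, V(4,3)=31.1059, V(4,4)=75.5772
  t=3,j=0: stock 18.8393 → up 27.6937 (V=-13.4663), down 17.1437 (V=-24.0163). Price -11.2045; hedge Δ=1.0000, bond B=-30.0438.
  t=3,j=1: stock 30.4327 → up 44.7360 (V=3.5760), down 27.6937 (V=-13.4663). Price 0.3889; hedge Δ=1.0000, bond B=-30.0438.
  t=3,j=2: stock 49.1605 → up 72.2659 (V=31.1059), down 44.7360 (V=3.5760). Price 19.1167; hedge Δ=1.0000, bond B=-30.0438.
  t=3,j=3: stock 79.4131 → up 116.7372 (V=75.5772), down 72.2659 (V=31.1059). Price 49.3693; hedge Δ=1.0000, bond B=-30.0438.
  t=2,j=0: stock 20.7025 → up 30.4327 (V=0.3889), down 18.8393 (V=-11.2045). Price -1.2273; hedge Δ=1.0000, bond B=-21.9298.
  t=2,j=1: stock 33.4425 → up 49.1605 (V=19.1167), down 30.4327 (V=0.3889). Price 11.5127; hedge Δ=1.0000, bond B=-21.9298.
  t=2,j=2: stock 54.0225 → up 79.4131 (V=49.3693), down 49.1605 (V=19.1167). Price 32.0927; hedge Δ=1.0000, bond B=-21.9298.
  t=1,j=0: stock 22.7500 → up 33.4425 (V=11.5127), down 20.7025 (V=-1.2273). Price 6.7429; hedge Δ=1.0000, bond B=-16.0071.
  t=1,j=1: stock 36.7500 → up 54.0225 (V=32.0927), down 33.4425 (V=11.5127). Price 20.7429; hedge Δ=1.0000, bond B=-16.0071.
  t=0,j=0: stock 25.0000 → up 36.7500 (V=20.7429), down 22.7500 (V=6.7429). Price 13.3160; hedge Δ=1.0000, bond B=-11.6840.
Each (Δ,B) replicates both successor values, so the strategy is self-financing and V0 is arbitrage-free.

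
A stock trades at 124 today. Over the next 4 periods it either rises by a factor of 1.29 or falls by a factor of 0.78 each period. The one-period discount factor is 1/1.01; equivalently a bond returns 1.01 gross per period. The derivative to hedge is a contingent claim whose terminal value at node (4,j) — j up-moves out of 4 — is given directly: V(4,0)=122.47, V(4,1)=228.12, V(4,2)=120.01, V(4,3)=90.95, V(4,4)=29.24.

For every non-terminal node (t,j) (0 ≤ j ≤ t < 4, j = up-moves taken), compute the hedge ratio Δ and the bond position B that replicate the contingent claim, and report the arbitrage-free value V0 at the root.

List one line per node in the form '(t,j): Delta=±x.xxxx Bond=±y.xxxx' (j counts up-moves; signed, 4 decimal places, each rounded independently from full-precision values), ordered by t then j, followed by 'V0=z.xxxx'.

No-arbitrage ⇒ martingale measure with p* = (R−d)/(u−d) = 0.4510.
Terminal payoffs: V(4,0)=122.4700, V(4,1)=228.1200, V(4,2)=120.0100, V(4,3)=90.9500, V(4,4)=29.2400
  t=3,j=0: stock 58.8444 → up 75.9093 (V=228.1200), down 45.8987 (V=122.4700). Price 168.4318; hedge Δ=3.5204, bond B=-38.7251.
  t=3,j=1: stock 97.3197 → up 125.5424 (V=120.0100), down 75.9093 (V=228.1200). Price 177.5886; hedge Δ=-2.1782, bond B=389.5690.
  t=3,j=2: stock 160.9518 → up 207.6278 (V=90.9500), down 125.5424 (V=120.0100). Price 105.8460; hedge Δ=-0.3540, bond B=162.8264.
  t=3,j=3: stock 266.1894 → up 343.3844 (V=29.2400), down 207.6278 (V=90.9500). Price 62.4950; hedge Δ=-0.4546, bond B=183.4950.
  t=2,j=0: stock 75.4416 → up 97.3197 (V=177.5886), down 58.8444 (V=168.4318). Price 170.8528; hedge Δ=0.2380, bond B=152.8982.
  t=2,j=1: stock 124.7688 → up 160.9518 (V=105.8460), down 97.3197 (V=177.5886). Price 143.7962; hedge Δ=-1.1275, bond B=284.4679.
  t=2,j=2: stock 206.3484 → up 266.1894 (V=62.4950), down 160.9518 (V=105.8460). Price 85.4412; hedge Δ=-0.4119, bond B=170.4431.
  t=1,j=0: stock 96.7200 → up 124.7688 (V=143.7962), down 75.4416 (V=170.8528). Price 157.0800; hedge Δ=-0.5485, bond B=210.1322.
  t=1,j=1: stock 159.9600 → up 206.3484 (V=85.4412), down 124.7688 (V=143.7962). Price 116.3161; hedge Δ=-0.7153, bond B=230.7376.
  t=0,j=0: stock 124.0000 → up 159.9600 (V=116.3161), down 96.7200 (V=157.0800). Price 137.3230; hedge Δ=-0.6446, bond B=217.2523.
Self-financing check: at every node Δ·S+B equals the discounted successor values.

(0,0): Delta=-0.6446 Bond=217.2523
(1,0): Delta=-0.5485 Bond=210.1322
(1,1): Delta=-0.7153 Bond=230.7376
(2,0): Delta=0.2380 Bond=152.8982
(2,1): Delta=-1.1275 Bond=284.4679
(2,2): Delta=-0.4119 Bond=170.4431
(3,0): Delta=3.5204 Bond=-38.7251
(3,1): Delta=-2.1782 Bond=389.5690
(3,2): Delta=-0.3540 Bond=162.8264
(3,3): Delta=-0.4546 Bond=183.4950
V0=137.3230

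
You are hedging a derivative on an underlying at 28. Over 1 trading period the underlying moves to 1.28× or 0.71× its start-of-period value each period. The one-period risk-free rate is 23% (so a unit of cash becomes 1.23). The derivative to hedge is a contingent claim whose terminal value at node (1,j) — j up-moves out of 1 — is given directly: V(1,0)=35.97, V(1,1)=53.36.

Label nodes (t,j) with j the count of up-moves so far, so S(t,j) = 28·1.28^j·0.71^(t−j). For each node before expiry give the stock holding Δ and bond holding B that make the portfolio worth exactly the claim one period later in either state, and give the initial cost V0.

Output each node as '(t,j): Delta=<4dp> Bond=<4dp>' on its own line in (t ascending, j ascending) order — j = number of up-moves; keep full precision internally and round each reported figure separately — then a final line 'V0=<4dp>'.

Since d<R<u, set p* = (R−d)/(u−d) = 0.9123; price each node as the discounted p*-expectation of its children.
Payoff layer (t=1): V(1,0)=35.9700, V(1,1)=53.3600
Node (0,0) S=28.0000: V=(p*·53.3600+(1−p*)·35.9700)/1.23=42.1419; Δ=(53.3600−35.9700)/(35.8400−19.8800)=1.0896; B=V−Δ·S=11.6331
Check: Δ(0,0)·S0 + B(0,0) = 42.1419 = V0.

(0,0): Delta=1.0896 Bond=11.6331
V0=42.1419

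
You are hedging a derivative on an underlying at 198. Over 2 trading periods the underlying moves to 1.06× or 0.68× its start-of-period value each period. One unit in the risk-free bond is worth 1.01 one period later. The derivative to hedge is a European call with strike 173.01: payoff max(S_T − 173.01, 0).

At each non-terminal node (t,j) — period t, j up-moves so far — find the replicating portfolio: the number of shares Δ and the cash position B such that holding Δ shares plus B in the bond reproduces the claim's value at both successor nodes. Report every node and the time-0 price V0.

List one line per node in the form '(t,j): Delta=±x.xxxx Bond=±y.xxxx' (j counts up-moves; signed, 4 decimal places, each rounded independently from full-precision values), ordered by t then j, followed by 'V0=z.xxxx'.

(0,0): Delta=0.5652 Bond=-75.3514
(1,0): Delta=0.0000 Bond=0.0000
(1,1): Delta=0.6202 Bond=-87.6360
V0=36.5676

No-arbitrage ⇒ martingale measure with p* = (R−d)/(u−d) = 0.8684.
At expiry t=2: V(2,0)=0.0000, V(2,1)=0.0000, V(2,2)=49.4628
Node (1,0) S=134.6400: V=(p*·0.0000+(1−p*)·0.0000)/1.01=0.0000; Δ=(0.0000−0.0000)/(142.7184−91.5552)=0.0000; B=V−Δ·S=0.0000
Node (1,1) S=209.8800: V=(p*·49.4628+(1−p*)·0.0000)/1.01=42.5292; Δ=(49.4628−0.0000)/(222.4728−142.7184)=0.6202; B=V−Δ·S=-87.6360
Node (0,0) S=198.0000: V=(p*·42.5292+(1−p*)·0.0000)/1.01=36.5676; Δ=(42.5292−0.0000)/(209.8800−134.6400)=0.5652; B=V−Δ·S=-75.3514
Each (Δ,B) replicates both successor values, so the strategy is self-financing and V0 is arbitrage-free.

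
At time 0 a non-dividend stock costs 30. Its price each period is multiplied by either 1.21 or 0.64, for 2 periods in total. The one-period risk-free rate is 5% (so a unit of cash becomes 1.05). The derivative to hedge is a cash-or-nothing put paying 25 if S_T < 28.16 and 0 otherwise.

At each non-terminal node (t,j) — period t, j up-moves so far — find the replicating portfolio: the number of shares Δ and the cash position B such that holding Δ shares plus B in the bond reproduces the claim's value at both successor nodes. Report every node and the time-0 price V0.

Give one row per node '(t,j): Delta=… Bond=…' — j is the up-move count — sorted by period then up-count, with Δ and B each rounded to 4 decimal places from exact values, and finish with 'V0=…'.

(0,0): Delta=-1.0015 Bond=40.9894
(1,0): Delta=0.0000 Bond=23.8095
(1,1): Delta=-1.2083 Bond=50.5430
V0=10.9435

No-arbitrage ⇒ martingale measure with p* = (R−d)/(u−d) = 0.7193.
Payoff layer (t=2): V(2,0)=25.0000, V(2,1)=25.0000, V(2,2)=0.0000
Node (1,0) S=19.2000: V=(p*·25.0000+(1−p*)·25.0000)/1.05=23.8095; Δ=(25.0000−25.0000)/(23.2320−12.2880)=0.0000; B=V−Δ·S=23.8095
Node (1,1) S=36.3000: V=(p*·0.0000+(1−p*)·25.0000)/1.05=6.6834; Δ=(0.0000−25.0000)/(43.9230−23.2320)=-1.2083; B=V−Δ·S=50.5430
Node (0,0) S=30.0000: V=(p*·6.6834+(1−p*)·23.8095)/1.05=10.9435; Δ=(6.6834−23.8095)/(36.3000−19.2000)=-1.0015; B=V−Δ·S=40.9894
Check: Δ(0,0)·S0 + B(0,0) = 10.9435 = V0.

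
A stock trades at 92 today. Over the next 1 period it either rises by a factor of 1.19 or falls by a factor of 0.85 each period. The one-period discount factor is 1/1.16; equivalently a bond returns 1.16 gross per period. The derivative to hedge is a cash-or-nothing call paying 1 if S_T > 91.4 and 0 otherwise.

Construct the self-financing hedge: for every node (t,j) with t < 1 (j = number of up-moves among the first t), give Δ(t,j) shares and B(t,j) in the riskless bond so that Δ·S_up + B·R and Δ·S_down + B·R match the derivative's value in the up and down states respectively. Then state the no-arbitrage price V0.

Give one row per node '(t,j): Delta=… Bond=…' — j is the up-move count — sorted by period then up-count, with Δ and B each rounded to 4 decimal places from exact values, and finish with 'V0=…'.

No-arbitrage ⇒ martingale measure with p* = (R−d)/(u−d) = 0.9118.
At expiry t=1: V(1,0)=0.0000, V(1,1)=1.0000
  t=0,j=0: stock 92.0000 → up 109.4800 (V=1.0000), down 78.2000 (V=0.0000). Price 0.7860; hedge Δ=0.0320, bond B=-2.1552.
The time-0 hedge costs 0.7860, which is the no-arbitrage price.

(0,0): Delta=0.0320 Bond=-2.1552
V0=0.7860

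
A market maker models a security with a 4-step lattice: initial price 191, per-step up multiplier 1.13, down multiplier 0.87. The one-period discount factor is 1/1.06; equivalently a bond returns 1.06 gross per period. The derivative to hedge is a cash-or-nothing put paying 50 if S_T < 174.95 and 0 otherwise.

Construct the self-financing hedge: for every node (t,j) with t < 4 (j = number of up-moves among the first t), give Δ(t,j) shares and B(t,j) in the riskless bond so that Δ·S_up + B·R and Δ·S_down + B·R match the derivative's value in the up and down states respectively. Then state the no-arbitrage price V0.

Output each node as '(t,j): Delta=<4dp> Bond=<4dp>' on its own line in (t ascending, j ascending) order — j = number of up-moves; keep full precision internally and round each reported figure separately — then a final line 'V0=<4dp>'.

(0,0): Delta=-0.1343 Bond=28.1257
(1,0): Delta=-0.4053 Bond=74.8377
(1,1): Delta=-0.0575 Bond=13.2253
(2,0): Delta=-0.9171 Bond=153.3137
(2,1): Delta=-0.2601 Bond=52.0701
(2,2): Delta=0.0000 Bond=0.0000
(3,0): Delta=0.0000 Bond=47.1698
(3,1): Delta=-1.1772 Bond=205.0073
(3,2): Delta=0.0000 Bond=0.0000
(3,3): Delta=0.0000 Bond=0.0000
V0=2.4673

Since d<R<u, set p* = (R−d)/(u−d) = 0.7308; price each node as the discounted p*-expectation of its children.
At expiry t=4: V(4,0)=50.0000, V(4,1)=50.0000, V(4,2)=0.0000, V(4,3)=0.0000, V(4,4)=0.0000
  t=3,j=0: stock 125.7741 → up 142.1247 (V=50.0000), down 109.4234 (V=50.0000). Price 47.1698; hedge Δ=0.0000, bond B=47.1698.
  t=3,j=1: stock 163.3617 → up 184.5988 (V=0.0000), down 142.1247 (V=50.0000). Price 12.6996; hedge Δ=-1.1772, bond B=205.0073.
  t=3,j=2: stock 212.1825 → up 239.7662 (V=0.0000), down 184.5988 (V=0.0000). Price 0.0000; hedge Δ=0.0000, bond B=0.0000.
  t=3,j=3: stock 275.5933 → up 311.4205 (V=0.0000), down 239.7662 (V=0.0000). Price 0.0000; hedge Δ=0.0000, bond B=0.0000.
  t=2,j=0: stock 144.5679 → up 163.3617 (V=12.6996), down 125.7741 (V=47.1698). Price 20.7359; hedge Δ=-0.9171, bond B=153.3137.
  t=2,j=1: stock 187.7721 → up 212.1825 (V=0.0000), down 163.3617 (V=12.6996). Price 3.2256; hedge Δ=-0.2601, bond B=52.0701.
  t=2,j=2: stock 243.8879 → up 275.5933 (V=0.0000), down 212.1825 (V=0.0000). Price 0.0000; hedge Δ=0.0000, bond B=0.0000.
  t=1,j=0: stock 166.1700 → up 187.7721 (V=3.2256), down 144.5679 (V=20.7359). Price 7.4905; hedge Δ=-0.4053, bond B=74.8377.
  t=1,j=1: stock 215.8300 → up 243.8879 (V=0.0000), down 187.7721 (V=3.2256). Price 0.8193; hedge Δ=-0.0575, bond B=13.2253.
  t=0,j=0: stock 191.0000 → up 215.8300 (V=0.8193), down 166.1700 (V=7.4905). Price 2.4673; hedge Δ=-0.1343, bond B=28.1257.
Root portfolio cost Δ·191+B reproduces V0=2.4673.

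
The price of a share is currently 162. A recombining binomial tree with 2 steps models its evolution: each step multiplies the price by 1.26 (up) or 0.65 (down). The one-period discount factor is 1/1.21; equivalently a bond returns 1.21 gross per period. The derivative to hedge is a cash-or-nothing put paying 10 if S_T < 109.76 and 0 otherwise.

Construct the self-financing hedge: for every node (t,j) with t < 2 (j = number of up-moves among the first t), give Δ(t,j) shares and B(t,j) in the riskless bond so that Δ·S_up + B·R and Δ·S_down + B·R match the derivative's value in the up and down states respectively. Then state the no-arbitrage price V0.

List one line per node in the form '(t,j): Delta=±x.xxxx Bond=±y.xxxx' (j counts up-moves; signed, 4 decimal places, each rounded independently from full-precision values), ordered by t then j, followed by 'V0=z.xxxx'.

Since d<R<u, set p* = (R−d)/(u−d) = 0.9180; price each node as the discounted p*-expectation of its children.
Payoff layer (t=2): V(2,0)=10.0000, V(2,1)=0.0000, V(2,2)=0.0000
  t=1,j=0: stock 105.3000 → up 132.6780 (V=0.0000), down 68.4450 (V=10.0000). Price 0.6774; hedge Δ=-0.1557, bond B=17.0709.
  t=1,j=1: stock 204.1200 → up 257.1912 (V=0.0000), down 132.6780 (V=0.0000). Price 0.0000; hedge Δ=0.0000, bond B=0.0000.
  t=0,j=0: stock 162.0000 → up 204.1200 (V=0.0000), down 105.3000 (V=0.6774). Price 0.0459; hedge Δ=-0.0069, bond B=1.1564.
Root portfolio cost Δ·162+B reproduces V0=0.0459.

(0,0): Delta=-0.0069 Bond=1.1564
(1,0): Delta=-0.1557 Bond=17.0709
(1,1): Delta=0.0000 Bond=0.0000
V0=0.0459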